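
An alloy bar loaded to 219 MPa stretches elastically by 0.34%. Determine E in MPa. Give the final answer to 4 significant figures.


E = sigma / epsilon
epsilon = 0.34% = 3.4e-03
E = 219 / 3.4e-03
E = 64410 MPa


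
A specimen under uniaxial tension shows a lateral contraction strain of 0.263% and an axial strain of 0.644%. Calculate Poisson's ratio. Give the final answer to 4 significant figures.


nu = -epsilon_lat / epsilon_axial
Lateral strain is contraction (negative), so using magnitudes:
nu = 0.263 / 0.644
nu = 0.4084


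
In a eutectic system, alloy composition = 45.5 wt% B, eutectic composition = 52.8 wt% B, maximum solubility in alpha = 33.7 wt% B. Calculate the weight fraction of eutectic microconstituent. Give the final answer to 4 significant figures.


f_primary = (C_e - C0) / (C_e - C_alpha_max)
f_primary = (52.8 - 45.5) / (52.8 - 33.7)
f_primary = 0.382199
f_eutectic = 1 - 0.382199 = 0.6178


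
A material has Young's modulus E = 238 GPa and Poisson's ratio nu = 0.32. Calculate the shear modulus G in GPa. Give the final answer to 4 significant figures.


G = E / (2*(1+nu))
G = 238 / (2*(1+0.32))
G = 90.15 GPa


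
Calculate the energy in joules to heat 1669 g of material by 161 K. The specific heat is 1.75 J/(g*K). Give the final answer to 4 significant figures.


Q = m * cp * dT
Q = 1669 * 1.75 * 161
Q = 470200 J


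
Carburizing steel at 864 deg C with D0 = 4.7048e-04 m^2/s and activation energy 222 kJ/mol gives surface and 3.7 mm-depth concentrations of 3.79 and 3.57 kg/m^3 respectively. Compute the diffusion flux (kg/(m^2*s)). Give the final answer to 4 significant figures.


Step 1: D = D0 * exp(-Qd/(R*T))
T = 864 + 273.15 = 1137.15 K
D = 4.7048e-04 * exp(-222e3 / (8.314 * 1137.15)) = 2.98312e-14 m^2/s
Step 2: J = D * (C1 - C2) / dx
J = 2.98312e-14 * (3.79 - 3.57) / 3.7e-03
J = 1.774e-12 kg/(m^2*s)


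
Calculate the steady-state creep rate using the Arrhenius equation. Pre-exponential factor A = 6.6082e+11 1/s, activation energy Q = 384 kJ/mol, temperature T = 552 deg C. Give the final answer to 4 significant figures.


rate = A * exp(-Q / (R*T))
T = 552 + 273.15 = 825.15 K
rate = 6.6082e+11 * exp(-384e3 / (8.314 * 825.15))
rate = 3.242e-13 1/s


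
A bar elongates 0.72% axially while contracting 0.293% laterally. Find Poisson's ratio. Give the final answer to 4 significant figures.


nu = -epsilon_lat / epsilon_axial
Lateral strain is contraction (negative), so using magnitudes:
nu = 0.293 / 0.72
nu = 0.4069


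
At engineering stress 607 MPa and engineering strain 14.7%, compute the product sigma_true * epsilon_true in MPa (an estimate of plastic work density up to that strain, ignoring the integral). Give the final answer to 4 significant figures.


sigma_true = sigma_eng * (1 + epsilon_eng)
sigma_true = 607 * (1 + 0.147) = 696.229 MPa
epsilon_true = ln(1 + epsilon_eng)
epsilon_true = ln(1 + 0.147) = 0.13715
sigma_true * epsilon_true = 696.229 * 0.13715 = 95.49 MPa


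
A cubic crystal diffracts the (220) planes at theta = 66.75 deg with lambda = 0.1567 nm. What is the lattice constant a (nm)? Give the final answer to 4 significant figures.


d = lambda / (2*sin(theta))
d = 0.1567 / (2*sin(66.75 deg))
d = 0.0852751 nm
a = d * sqrt(h^2+k^2+l^2) = 0.0852751 * sqrt(8)
a = 0.2412 nm


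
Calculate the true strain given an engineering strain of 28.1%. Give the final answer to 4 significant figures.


epsilon_true = ln(1 + epsilon_eng)
epsilon_true = ln(1 + 0.281)
epsilon_true = 0.2476


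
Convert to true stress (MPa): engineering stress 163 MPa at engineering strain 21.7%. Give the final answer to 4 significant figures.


sigma_true = sigma_eng * (1 + epsilon_eng)
sigma_true = 163 * (1 + 0.217)
sigma_true = 198.4 MPa


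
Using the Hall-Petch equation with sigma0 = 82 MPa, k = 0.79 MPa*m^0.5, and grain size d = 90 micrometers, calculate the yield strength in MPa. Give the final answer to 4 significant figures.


sigma_y = sigma0 + k / sqrt(d)
d = 90 um = 9e-05 m
sigma_y = 82 + 0.79 / sqrt(9e-05)
sigma_y = 165.3 MPa


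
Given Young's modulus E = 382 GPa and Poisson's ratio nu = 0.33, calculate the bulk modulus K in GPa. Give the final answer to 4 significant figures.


K = E / (3*(1-2*nu))
K = 382 / (3*(1-2*0.33))
K = 374.5 GPa


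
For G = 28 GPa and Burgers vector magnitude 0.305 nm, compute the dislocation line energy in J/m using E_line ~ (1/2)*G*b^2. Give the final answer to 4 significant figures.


E = G*b^2/2
b = 0.305 nm = 3.05e-10 m
G = 28 GPa = 2.8e+10 Pa
E = 0.5 * 2.8e+10 * (3.05e-10)^2
E = 1.302e-09 J/m


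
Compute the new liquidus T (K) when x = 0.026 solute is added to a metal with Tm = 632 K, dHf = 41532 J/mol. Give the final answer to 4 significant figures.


dT = R*Tm^2*x / dHf
dT = 8.314 * 632^2 * 0.026 / 41532
dT = 2.07891 K
T_new = 632 - 2.07891 = 629.9 K


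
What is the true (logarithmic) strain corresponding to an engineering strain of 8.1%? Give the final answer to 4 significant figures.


epsilon_true = ln(1 + epsilon_eng)
epsilon_true = ln(1 + 0.081)
epsilon_true = 0.07789


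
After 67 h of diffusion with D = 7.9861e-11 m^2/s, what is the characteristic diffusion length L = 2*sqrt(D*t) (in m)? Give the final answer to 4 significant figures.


t = 67 hr = 241200 s
Diffusion length = 2*sqrt(D*t)
= 2*sqrt(7.9861e-11 * 241200)
= 8.778e-03 m


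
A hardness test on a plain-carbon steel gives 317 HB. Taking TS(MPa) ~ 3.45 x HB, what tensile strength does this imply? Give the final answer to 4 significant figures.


TS (MPa) = 3.45 * HB
TS = 3.45 * 317
TS = 1094 MPa


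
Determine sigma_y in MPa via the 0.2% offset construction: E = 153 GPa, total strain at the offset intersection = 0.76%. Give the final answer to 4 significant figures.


Offset strain = 0.002
Elastic strain at yield = total_strain - offset = 7.6e-03 - 0.002 = 5.6e-03
sigma_y = E * elastic_strain = 153000 * 5.6e-03
sigma_y = 856.8 MPa


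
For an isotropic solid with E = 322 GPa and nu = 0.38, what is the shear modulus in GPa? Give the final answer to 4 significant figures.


G = E / (2*(1+nu))
G = 322 / (2*(1+0.38))
G = 116.7 GPa


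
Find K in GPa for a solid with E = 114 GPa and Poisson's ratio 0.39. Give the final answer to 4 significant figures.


K = E / (3*(1-2*nu))
K = 114 / (3*(1-2*0.39))
K = 172.7 GPa


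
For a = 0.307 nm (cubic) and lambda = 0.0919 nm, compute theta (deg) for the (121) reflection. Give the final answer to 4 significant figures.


d = a / sqrt(h^2+k^2+l^2)
d = 0.307 / sqrt(6) = 0.125332 nm
lambda = 2*d*sin(theta)  =>  sin(theta) = lambda / (2*d)
sin(theta) = 0.0919 / (2 * 0.125332) = 0.366626
theta = 21.51 deg


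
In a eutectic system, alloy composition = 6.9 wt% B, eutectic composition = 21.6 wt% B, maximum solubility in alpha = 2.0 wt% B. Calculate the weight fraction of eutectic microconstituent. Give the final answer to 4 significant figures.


f_primary = (C_e - C0) / (C_e - C_alpha_max)
f_primary = (21.6 - 6.9) / (21.6 - 2.0)
f_primary = 0.75
f_eutectic = 1 - 0.75 = 0.25


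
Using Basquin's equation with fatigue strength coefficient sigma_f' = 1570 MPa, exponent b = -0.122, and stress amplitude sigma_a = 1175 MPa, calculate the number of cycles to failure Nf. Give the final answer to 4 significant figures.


sigma_a = sigma_f' * (2*Nf)^b
2*Nf = (sigma_a / sigma_f')^(1/b)
2*Nf = (1175 / 1570)^(1/-0.122)
2*Nf = 10.7561
Nf = 5.378 cycles


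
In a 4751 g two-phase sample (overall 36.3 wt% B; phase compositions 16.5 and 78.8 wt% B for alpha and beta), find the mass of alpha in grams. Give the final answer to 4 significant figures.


f_alpha = (C_beta - C0) / (C_beta - C_alpha)
f_alpha = (78.8 - 36.3) / (78.8 - 16.5) = 0.682183
m_alpha = f_alpha * m_total = 0.682183 * 4751 = 3241 g


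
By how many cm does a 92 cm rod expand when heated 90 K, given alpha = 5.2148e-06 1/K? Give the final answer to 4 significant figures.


dL = L0 * alpha * dT
dL = 92 * 5.2148e-06 * 90
dL = 0.04318 cm


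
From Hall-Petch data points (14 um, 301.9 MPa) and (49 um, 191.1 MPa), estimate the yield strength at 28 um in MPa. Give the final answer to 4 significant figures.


sigma_y = sigma0 + k / sqrt(d)
1/sqrt(d1) = 1/sqrt(1.4e-05) = 267.261;  1/sqrt(d2) = 142.857
k = (sigma1 - sigma2) / (1/sqrt(d1) - 1/sqrt(d2)) = (301.9 - 191.1) / (267.261 - 142.857) = 0.890646 MPa*m^0.5
sigma0 = sigma1 - k/sqrt(d1) = 301.9 - 0.890646*267.261 = 63.8649 MPa
sigma_y(d3) = 63.8649 + 0.890646 / sqrt(2.8e-05) = 232.2 MPa


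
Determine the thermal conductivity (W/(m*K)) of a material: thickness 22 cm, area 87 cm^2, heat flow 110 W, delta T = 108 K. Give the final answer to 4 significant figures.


k = Q*L / (A*dT)
L = 0.22 m, A = 8.7e-03 m^2
k = 110 * 0.22 / (8.7e-03 * 108)
k = 25.76 W/(m*K)


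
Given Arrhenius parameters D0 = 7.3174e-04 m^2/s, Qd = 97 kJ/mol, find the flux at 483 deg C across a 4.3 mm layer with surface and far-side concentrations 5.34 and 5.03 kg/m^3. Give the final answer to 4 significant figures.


Step 1: D = D0 * exp(-Qd/(R*T))
T = 483 + 273.15 = 756.15 K
D = 7.3174e-04 * exp(-97e3 / (8.314 * 756.15)) = 1.45674e-10 m^2/s
Step 2: J = D * (C1 - C2) / dx
J = 1.45674e-10 * (5.34 - 5.03) / 4.3e-03
J = 1.05e-08 kg/(m^2*s)


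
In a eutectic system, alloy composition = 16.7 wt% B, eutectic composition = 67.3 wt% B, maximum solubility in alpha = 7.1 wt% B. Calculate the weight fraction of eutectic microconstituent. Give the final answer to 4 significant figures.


f_primary = (C_e - C0) / (C_e - C_alpha_max)
f_primary = (67.3 - 16.7) / (67.3 - 7.1)
f_primary = 0.840532
f_eutectic = 1 - 0.840532 = 0.1595


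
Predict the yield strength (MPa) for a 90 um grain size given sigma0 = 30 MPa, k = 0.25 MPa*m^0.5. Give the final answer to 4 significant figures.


sigma_y = sigma0 + k / sqrt(d)
d = 90 um = 9e-05 m
sigma_y = 30 + 0.25 / sqrt(9e-05)
sigma_y = 56.35 MPa


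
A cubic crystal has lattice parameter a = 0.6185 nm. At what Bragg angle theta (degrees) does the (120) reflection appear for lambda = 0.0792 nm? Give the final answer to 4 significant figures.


d = a / sqrt(h^2+k^2+l^2)
d = 0.6185 / sqrt(5) = 0.276602 nm
lambda = 2*d*sin(theta)  =>  sin(theta) = lambda / (2*d)
sin(theta) = 0.0792 / (2 * 0.276602) = 0.143166
theta = 8.231 deg


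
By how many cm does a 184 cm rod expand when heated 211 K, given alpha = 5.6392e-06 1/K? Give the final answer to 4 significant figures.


dL = L0 * alpha * dT
dL = 184 * 5.6392e-06 * 211
dL = 0.2189 cm


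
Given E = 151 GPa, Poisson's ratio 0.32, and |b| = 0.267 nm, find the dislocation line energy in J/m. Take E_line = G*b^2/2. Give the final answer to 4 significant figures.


Step 1: G = E / (2*(1+nu))
G = 151 / (2*(1+0.32)) = 57.197 GPa = 5.7197e+10 Pa
Step 2: E_line = G*b^2/2
b = 0.267 nm = 2.67e-10 m
E_line = 0.5 * 5.7197e+10 * (2.67e-10)^2 = 2.039e-09 J/m


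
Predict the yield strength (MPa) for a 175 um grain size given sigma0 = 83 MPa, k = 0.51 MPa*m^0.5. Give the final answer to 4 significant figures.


sigma_y = sigma0 + k / sqrt(d)
d = 175 um = 1.75e-04 m
sigma_y = 83 + 0.51 / sqrt(1.75e-04)
sigma_y = 121.6 MPa


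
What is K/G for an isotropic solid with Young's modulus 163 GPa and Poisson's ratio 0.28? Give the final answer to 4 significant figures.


G = E / (2*(1+nu))
G = 163 / (2*(1+0.28)) = 63.6719 GPa
K = E / (3*(1-2*nu))
K = 163 / (3*(1-2*0.28)) = 123.485 GPa
K/G = 123.485 / 63.6719 = 1.939


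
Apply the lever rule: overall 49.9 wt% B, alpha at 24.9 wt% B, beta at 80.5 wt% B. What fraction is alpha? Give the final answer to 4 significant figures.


f_alpha = (C_beta - C0) / (C_beta - C_alpha)
f_alpha = (80.5 - 49.9) / (80.5 - 24.9)
f_alpha = 0.5504


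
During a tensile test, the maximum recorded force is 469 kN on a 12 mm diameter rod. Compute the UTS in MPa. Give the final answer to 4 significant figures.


A0 = pi*(d/2)^2 = pi*(12/2)^2 = 113.097 mm^2
UTS = F_max / A0 = 469*1000 / 113.097
UTS = 4147 MPa


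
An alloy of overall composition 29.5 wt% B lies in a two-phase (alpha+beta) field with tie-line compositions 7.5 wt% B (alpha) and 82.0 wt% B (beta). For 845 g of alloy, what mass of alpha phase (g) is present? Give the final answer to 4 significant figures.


f_alpha = (C_beta - C0) / (C_beta - C_alpha)
f_alpha = (82.0 - 29.5) / (82.0 - 7.5) = 0.704698
m_alpha = f_alpha * m_total = 0.704698 * 845 = 595.5 g


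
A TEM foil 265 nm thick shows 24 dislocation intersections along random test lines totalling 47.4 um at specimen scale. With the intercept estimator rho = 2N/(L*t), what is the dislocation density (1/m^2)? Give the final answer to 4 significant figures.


rho = 2N / (L * t)
L = 47.4 um = 4.74e-05 m, t = 265 nm = 2.65e-07 m
rho = 2 * 24 / (4.74e-05 * 2.65e-07)
rho = 3.821e+12 1/m^2


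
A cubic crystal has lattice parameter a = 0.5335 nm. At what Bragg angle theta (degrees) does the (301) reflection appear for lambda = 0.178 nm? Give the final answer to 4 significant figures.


d = a / sqrt(h^2+k^2+l^2)
d = 0.5335 / sqrt(10) = 0.168708 nm
lambda = 2*d*sin(theta)  =>  sin(theta) = lambda / (2*d)
sin(theta) = 0.178 / (2 * 0.168708) = 0.52754
theta = 31.84 deg


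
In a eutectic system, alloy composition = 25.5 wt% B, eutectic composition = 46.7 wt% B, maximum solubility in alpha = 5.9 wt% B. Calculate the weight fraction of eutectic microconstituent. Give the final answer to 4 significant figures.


f_primary = (C_e - C0) / (C_e - C_alpha_max)
f_primary = (46.7 - 25.5) / (46.7 - 5.9)
f_primary = 0.519608
f_eutectic = 1 - 0.519608 = 0.4804


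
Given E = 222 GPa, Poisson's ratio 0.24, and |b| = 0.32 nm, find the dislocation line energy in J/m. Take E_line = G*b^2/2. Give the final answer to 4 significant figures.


Step 1: G = E / (2*(1+nu))
G = 222 / (2*(1+0.24)) = 89.5161 GPa = 8.95161e+10 Pa
Step 2: E_line = G*b^2/2
b = 0.32 nm = 3.2e-10 m
E_line = 0.5 * 8.95161e+10 * (3.2e-10)^2 = 4.583e-09 J/m


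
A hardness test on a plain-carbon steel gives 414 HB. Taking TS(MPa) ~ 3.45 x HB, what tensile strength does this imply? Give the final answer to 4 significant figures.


TS (MPa) = 3.45 * HB
TS = 3.45 * 414
TS = 1428 MPa


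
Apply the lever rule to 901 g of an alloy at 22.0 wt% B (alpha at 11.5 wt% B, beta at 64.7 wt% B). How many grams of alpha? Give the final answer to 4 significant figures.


f_alpha = (C_beta - C0) / (C_beta - C_alpha)
f_alpha = (64.7 - 22.0) / (64.7 - 11.5) = 0.802632
m_alpha = f_alpha * m_total = 0.802632 * 901 = 723.2 g


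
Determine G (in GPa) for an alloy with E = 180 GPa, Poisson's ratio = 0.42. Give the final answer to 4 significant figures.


G = E / (2*(1+nu))
G = 180 / (2*(1+0.42))
G = 63.38 GPa


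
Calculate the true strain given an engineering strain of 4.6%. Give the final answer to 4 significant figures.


epsilon_true = ln(1 + epsilon_eng)
epsilon_true = ln(1 + 0.046)
epsilon_true = 0.04497


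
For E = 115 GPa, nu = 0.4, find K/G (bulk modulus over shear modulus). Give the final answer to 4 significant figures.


G = E / (2*(1+nu))
G = 115 / (2*(1+0.4)) = 41.0714 GPa
K = E / (3*(1-2*nu))
K = 115 / (3*(1-2*0.4)) = 191.667 GPa
K/G = 191.667 / 41.0714 = 4.667


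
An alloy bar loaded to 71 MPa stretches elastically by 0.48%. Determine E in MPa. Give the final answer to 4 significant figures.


E = sigma / epsilon
epsilon = 0.48% = 4.8e-03
E = 71 / 4.8e-03
E = 14790 MPa


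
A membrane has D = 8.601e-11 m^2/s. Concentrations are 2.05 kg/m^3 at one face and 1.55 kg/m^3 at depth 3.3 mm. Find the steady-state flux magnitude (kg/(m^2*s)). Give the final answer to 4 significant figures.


J = -D * (dC/dx) = D * (C1 - C2) / dx
J = 8.601e-11 * (2.05 - 1.55) / 3.3e-03
J = 1.303e-08 kg/(m^2*s)


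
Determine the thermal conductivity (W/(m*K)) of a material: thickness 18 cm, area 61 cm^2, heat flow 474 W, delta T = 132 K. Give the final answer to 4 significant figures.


k = Q*L / (A*dT)
L = 0.18 m, A = 6.1e-03 m^2
k = 474 * 0.18 / (6.1e-03 * 132)
k = 106 W/(m*K)


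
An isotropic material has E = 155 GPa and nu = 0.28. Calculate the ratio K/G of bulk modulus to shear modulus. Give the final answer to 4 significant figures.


G = E / (2*(1+nu))
G = 155 / (2*(1+0.28)) = 60.5469 GPa
K = E / (3*(1-2*nu))
K = 155 / (3*(1-2*0.28)) = 117.424 GPa
K/G = 117.424 / 60.5469 = 1.939


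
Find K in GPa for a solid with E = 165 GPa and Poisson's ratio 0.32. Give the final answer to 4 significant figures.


K = E / (3*(1-2*nu))
K = 165 / (3*(1-2*0.32))
K = 152.8 GPa


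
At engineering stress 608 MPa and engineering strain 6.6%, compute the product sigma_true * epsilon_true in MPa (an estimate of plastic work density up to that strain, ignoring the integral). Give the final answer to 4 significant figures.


sigma_true = sigma_eng * (1 + epsilon_eng)
sigma_true = 608 * (1 + 0.066) = 648.128 MPa
epsilon_true = ln(1 + epsilon_eng)
epsilon_true = ln(1 + 0.066) = 0.0639133
sigma_true * epsilon_true = 648.128 * 0.0639133 = 41.42 MPa


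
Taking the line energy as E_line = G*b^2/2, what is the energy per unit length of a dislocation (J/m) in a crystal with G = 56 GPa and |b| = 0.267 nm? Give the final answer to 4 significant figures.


E = G*b^2/2
b = 0.267 nm = 2.67e-10 m
G = 56 GPa = 5.6e+10 Pa
E = 0.5 * 5.6e+10 * (2.67e-10)^2
E = 1.996e-09 J/m


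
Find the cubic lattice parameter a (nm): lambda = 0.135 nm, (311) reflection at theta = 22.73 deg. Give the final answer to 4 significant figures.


d = lambda / (2*sin(theta))
d = 0.135 / (2*sin(22.73 deg))
d = 0.174694 nm
a = d * sqrt(h^2+k^2+l^2) = 0.174694 * sqrt(11)
a = 0.5794 nm


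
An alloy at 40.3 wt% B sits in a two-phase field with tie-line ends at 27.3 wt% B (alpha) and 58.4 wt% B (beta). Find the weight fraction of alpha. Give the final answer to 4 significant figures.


f_alpha = (C_beta - C0) / (C_beta - C_alpha)
f_alpha = (58.4 - 40.3) / (58.4 - 27.3)
f_alpha = 0.582


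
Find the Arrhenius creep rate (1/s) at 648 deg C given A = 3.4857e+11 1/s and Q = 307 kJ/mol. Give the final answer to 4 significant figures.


rate = A * exp(-Q / (R*T))
T = 648 + 273.15 = 921.15 K
rate = 3.4857e+11 * exp(-307e3 / (8.314 * 921.15))
rate = 1.358e-06 1/s


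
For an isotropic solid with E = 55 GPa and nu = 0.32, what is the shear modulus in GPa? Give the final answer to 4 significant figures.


G = E / (2*(1+nu))
G = 55 / (2*(1+0.32))
G = 20.83 GPa


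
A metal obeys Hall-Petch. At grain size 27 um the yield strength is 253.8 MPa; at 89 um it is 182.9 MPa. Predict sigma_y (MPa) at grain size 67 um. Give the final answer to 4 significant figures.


sigma_y = sigma0 + k / sqrt(d)
1/sqrt(d1) = 1/sqrt(2.7e-05) = 192.45;  1/sqrt(d2) = 106
k = (sigma1 - sigma2) / (1/sqrt(d1) - 1/sqrt(d2)) = (253.8 - 182.9) / (192.45 - 106) = 0.820124 MPa*m^0.5
sigma0 = sigma1 - k/sqrt(d1) = 253.8 - 0.820124*192.45 = 95.967 MPa
sigma_y(d3) = 95.967 + 0.820124 / sqrt(6.7e-05) = 196.2 MPa


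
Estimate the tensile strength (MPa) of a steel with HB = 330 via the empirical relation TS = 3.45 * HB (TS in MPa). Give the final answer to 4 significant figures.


TS (MPa) = 3.45 * HB
TS = 3.45 * 330
TS = 1139 MPa


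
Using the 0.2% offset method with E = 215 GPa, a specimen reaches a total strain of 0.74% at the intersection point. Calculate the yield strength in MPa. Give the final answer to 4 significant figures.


Offset strain = 0.002
Elastic strain at yield = total_strain - offset = 7.4e-03 - 0.002 = 5.4e-03
sigma_y = E * elastic_strain = 215000 * 5.4e-03
sigma_y = 1161 MPa


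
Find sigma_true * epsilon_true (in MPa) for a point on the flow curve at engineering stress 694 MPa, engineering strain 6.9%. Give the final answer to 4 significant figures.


sigma_true = sigma_eng * (1 + epsilon_eng)
sigma_true = 694 * (1 + 0.069) = 741.886 MPa
epsilon_true = ln(1 + epsilon_eng)
epsilon_true = ln(1 + 0.069) = 0.0667236
sigma_true * epsilon_true = 741.886 * 0.0667236 = 49.5 MPa


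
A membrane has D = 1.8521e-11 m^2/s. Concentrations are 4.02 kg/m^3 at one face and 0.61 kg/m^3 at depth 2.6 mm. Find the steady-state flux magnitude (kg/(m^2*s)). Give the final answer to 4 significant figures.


J = -D * (dC/dx) = D * (C1 - C2) / dx
J = 1.8521e-11 * (4.02 - 0.61) / 2.6e-03
J = 2.429e-08 kg/(m^2*s)


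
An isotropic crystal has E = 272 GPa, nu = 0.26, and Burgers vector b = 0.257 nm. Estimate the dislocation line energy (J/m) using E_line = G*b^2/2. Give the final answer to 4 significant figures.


Step 1: G = E / (2*(1+nu))
G = 272 / (2*(1+0.26)) = 107.937 GPa = 1.07937e+11 Pa
Step 2: E_line = G*b^2/2
b = 0.257 nm = 2.57e-10 m
E_line = 0.5 * 1.07937e+11 * (2.57e-10)^2 = 3.565e-09 J/m


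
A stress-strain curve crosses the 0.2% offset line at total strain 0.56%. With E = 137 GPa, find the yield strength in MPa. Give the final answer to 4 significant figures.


Offset strain = 0.002
Elastic strain at yield = total_strain - offset = 5.6e-03 - 0.002 = 3.6e-03
sigma_y = E * elastic_strain = 137000 * 3.6e-03
sigma_y = 493.2 MPa


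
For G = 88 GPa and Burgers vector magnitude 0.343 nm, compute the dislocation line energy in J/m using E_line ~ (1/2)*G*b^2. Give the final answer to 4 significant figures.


E = G*b^2/2
b = 0.343 nm = 3.43e-10 m
G = 88 GPa = 8.8e+10 Pa
E = 0.5 * 8.8e+10 * (3.43e-10)^2
E = 5.177e-09 J/m


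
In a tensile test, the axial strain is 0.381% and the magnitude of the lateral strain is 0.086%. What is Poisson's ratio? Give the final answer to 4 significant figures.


nu = -epsilon_lat / epsilon_axial
Lateral strain is contraction (negative), so using magnitudes:
nu = 0.086 / 0.381
nu = 0.2257


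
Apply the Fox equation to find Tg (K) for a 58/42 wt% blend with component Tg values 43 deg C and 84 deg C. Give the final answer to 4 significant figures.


1/Tg = w1/Tg1 + w2/Tg2 (in Kelvin)
Tg1 = 316.15 K, Tg2 = 357.15 K
1/Tg = 0.58/316.15 + 0.42/357.15
Tg = 332.2 K


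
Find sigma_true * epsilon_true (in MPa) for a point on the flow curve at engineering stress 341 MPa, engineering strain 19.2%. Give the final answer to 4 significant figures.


sigma_true = sigma_eng * (1 + epsilon_eng)
sigma_true = 341 * (1 + 0.192) = 406.472 MPa
epsilon_true = ln(1 + epsilon_eng)
epsilon_true = ln(1 + 0.192) = 0.175633
sigma_true * epsilon_true = 406.472 * 0.175633 = 71.39 MPa


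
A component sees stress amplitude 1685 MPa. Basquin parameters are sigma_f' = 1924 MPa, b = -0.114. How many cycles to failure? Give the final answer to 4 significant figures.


sigma_a = sigma_f' * (2*Nf)^b
2*Nf = (sigma_a / sigma_f')^(1/b)
2*Nf = (1685 / 1924)^(1/-0.114)
2*Nf = 3.20117
Nf = 1.601 cycles


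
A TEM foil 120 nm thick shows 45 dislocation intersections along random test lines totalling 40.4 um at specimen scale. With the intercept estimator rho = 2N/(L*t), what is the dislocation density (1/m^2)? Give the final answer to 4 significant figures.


rho = 2N / (L * t)
L = 40.4 um = 4.04e-05 m, t = 120 nm = 1.2e-07 m
rho = 2 * 45 / (4.04e-05 * 1.2e-07)
rho = 1.856e+13 1/m^2


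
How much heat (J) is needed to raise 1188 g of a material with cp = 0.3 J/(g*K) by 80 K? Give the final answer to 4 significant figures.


Q = m * cp * dT
Q = 1188 * 0.3 * 80
Q = 28510 J


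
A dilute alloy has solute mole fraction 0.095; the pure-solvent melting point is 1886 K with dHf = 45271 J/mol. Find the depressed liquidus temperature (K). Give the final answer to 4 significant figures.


dT = R*Tm^2*x / dHf
dT = 8.314 * 1886^2 * 0.095 / 45271
dT = 62.0579 K
T_new = 1886 - 62.0579 = 1824 K


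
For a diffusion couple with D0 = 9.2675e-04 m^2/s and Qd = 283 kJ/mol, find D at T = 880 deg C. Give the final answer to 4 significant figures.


D = D0 * exp(-Qd / (R*T))
T = 1153.15 K
D = 9.2675e-04 * exp(-283e3 / (8.314 * 1153.15))
D = 1.404e-16 m^2/s


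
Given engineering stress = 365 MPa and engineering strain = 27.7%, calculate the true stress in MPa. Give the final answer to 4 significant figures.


sigma_true = sigma_eng * (1 + epsilon_eng)
sigma_true = 365 * (1 + 0.277)
sigma_true = 466.1 MPa


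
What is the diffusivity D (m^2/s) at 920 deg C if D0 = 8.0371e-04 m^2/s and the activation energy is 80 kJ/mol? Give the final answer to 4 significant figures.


D = D0 * exp(-Qd / (R*T))
T = 1193.15 K
D = 8.0371e-04 * exp(-80e3 / (8.314 * 1193.15))
D = 2.527e-07 m^2/s


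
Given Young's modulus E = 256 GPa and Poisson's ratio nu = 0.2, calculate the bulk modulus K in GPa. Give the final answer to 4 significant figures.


K = E / (3*(1-2*nu))
K = 256 / (3*(1-2*0.2))
K = 142.2 GPa


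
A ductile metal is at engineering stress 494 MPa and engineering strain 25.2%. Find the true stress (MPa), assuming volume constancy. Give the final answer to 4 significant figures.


sigma_true = sigma_eng * (1 + epsilon_eng)
sigma_true = 494 * (1 + 0.252)
sigma_true = 618.5 MPa


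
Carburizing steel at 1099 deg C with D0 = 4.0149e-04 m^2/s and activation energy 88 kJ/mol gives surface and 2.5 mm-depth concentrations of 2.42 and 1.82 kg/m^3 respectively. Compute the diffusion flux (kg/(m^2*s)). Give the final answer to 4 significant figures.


Step 1: D = D0 * exp(-Qd/(R*T))
T = 1099 + 273.15 = 1372.15 K
D = 4.0149e-04 * exp(-88e3 / (8.314 * 1372.15)) = 1.79305e-07 m^2/s
Step 2: J = D * (C1 - C2) / dx
J = 1.79305e-07 * (2.42 - 1.82) / 2.5e-03
J = 4.303e-05 kg/(m^2*s)


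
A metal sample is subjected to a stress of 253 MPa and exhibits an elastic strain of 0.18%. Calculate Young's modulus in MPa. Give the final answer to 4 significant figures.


E = sigma / epsilon
epsilon = 0.18% = 1.8e-03
E = 253 / 1.8e-03
E = 140600 MPa


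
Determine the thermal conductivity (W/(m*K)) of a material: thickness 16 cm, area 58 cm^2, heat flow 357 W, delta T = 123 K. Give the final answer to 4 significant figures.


k = Q*L / (A*dT)
L = 0.16 m, A = 5.8e-03 m^2
k = 357 * 0.16 / (5.8e-03 * 123)
k = 80.07 W/(m*K)


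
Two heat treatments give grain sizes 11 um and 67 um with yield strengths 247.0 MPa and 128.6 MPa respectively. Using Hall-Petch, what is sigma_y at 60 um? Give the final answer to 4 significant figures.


sigma_y = sigma0 + k / sqrt(d)
1/sqrt(d1) = 1/sqrt(1.1e-05) = 301.511;  1/sqrt(d2) = 122.169
k = (sigma1 - sigma2) / (1/sqrt(d1) - 1/sqrt(d2)) = (247.0 - 128.6) / (301.511 - 122.169) = 0.660192 MPa*m^0.5
sigma0 = sigma1 - k/sqrt(d1) = 247.0 - 0.660192*301.511 = 47.9448 MPa
sigma_y(d3) = 47.9448 + 0.660192 / sqrt(6e-05) = 133.2 MPa


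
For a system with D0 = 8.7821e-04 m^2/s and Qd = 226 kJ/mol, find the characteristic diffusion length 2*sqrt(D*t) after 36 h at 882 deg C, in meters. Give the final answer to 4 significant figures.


Step 1: D = D0 * exp(-Qd/(R*T))
T = 1155.15 K
D = 8.7821e-04 * exp(-226e3 / (8.314 * 1155.15)) = 5.29362e-14 m^2/s
Step 2: L = 2*sqrt(D*t)
t = 36 h = 129600 s
L = 2*sqrt(5.29362e-14 * 129600) = 1.657e-04 m


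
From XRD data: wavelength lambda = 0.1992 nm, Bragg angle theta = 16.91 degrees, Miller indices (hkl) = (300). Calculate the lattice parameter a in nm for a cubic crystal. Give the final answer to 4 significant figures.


d = lambda / (2*sin(theta))
d = 0.1992 / (2*sin(16.91 deg))
d = 0.342422 nm
a = d * sqrt(h^2+k^2+l^2) = 0.342422 * sqrt(9)
a = 1.027 nm


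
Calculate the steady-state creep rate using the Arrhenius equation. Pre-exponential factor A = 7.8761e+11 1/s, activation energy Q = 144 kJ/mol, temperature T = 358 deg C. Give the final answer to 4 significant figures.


rate = A * exp(-Q / (R*T))
T = 358 + 273.15 = 631.15 K
rate = 7.8761e+11 * exp(-144e3 / (8.314 * 631.15))
rate = 0.9512 1/s


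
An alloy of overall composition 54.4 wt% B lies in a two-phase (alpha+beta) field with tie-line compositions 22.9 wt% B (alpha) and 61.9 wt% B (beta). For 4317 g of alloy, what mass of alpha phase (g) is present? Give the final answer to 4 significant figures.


f_alpha = (C_beta - C0) / (C_beta - C_alpha)
f_alpha = (61.9 - 54.4) / (61.9 - 22.9) = 0.192308
m_alpha = f_alpha * m_total = 0.192308 * 4317 = 830.2 g


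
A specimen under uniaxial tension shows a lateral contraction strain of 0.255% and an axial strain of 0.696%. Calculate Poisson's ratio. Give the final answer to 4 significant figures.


nu = -epsilon_lat / epsilon_axial
Lateral strain is contraction (negative), so using magnitudes:
nu = 0.255 / 0.696
nu = 0.3664


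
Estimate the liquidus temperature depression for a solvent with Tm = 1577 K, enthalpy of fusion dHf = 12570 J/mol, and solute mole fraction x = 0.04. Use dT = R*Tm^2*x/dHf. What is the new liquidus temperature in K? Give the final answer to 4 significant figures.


dT = R*Tm^2*x / dHf
dT = 8.314 * 1577^2 * 0.04 / 12570
dT = 65.7958 K
T_new = 1577 - 65.7958 = 1511 K


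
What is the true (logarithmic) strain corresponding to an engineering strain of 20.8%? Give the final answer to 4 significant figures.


epsilon_true = ln(1 + epsilon_eng)
epsilon_true = ln(1 + 0.208)
epsilon_true = 0.189


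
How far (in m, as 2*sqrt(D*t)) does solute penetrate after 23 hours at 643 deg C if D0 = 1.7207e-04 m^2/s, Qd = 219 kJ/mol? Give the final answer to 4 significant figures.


Step 1: D = D0 * exp(-Qd/(R*T))
T = 916.15 K
D = 1.7207e-04 * exp(-219e3 / (8.314 * 916.15)) = 5.60901e-17 m^2/s
Step 2: L = 2*sqrt(D*t)
t = 23 h = 82800 s
L = 2*sqrt(5.60901e-17 * 82800) = 4.31e-06 m


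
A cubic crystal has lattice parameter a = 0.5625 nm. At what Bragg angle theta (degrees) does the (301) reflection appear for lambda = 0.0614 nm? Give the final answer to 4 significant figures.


d = a / sqrt(h^2+k^2+l^2)
d = 0.5625 / sqrt(10) = 0.177878 nm
lambda = 2*d*sin(theta)  =>  sin(theta) = lambda / (2*d)
sin(theta) = 0.0614 / (2 * 0.177878) = 0.17259
theta = 9.938 deg


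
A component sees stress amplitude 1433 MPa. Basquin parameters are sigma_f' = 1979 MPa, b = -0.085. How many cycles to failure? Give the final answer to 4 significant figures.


sigma_a = sigma_f' * (2*Nf)^b
2*Nf = (sigma_a / sigma_f')^(1/b)
2*Nf = (1433 / 1979)^(1/-0.085)
2*Nf = 44.6074
Nf = 22.3 cycles


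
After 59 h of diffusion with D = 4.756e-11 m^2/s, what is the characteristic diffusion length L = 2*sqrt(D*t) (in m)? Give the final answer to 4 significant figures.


t = 59 hr = 212400 s
Diffusion length = 2*sqrt(D*t)
= 2*sqrt(4.756e-11 * 212400)
= 6.357e-03 m


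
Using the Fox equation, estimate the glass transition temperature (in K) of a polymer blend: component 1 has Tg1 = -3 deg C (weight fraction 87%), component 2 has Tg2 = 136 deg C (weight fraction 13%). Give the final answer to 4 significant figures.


1/Tg = w1/Tg1 + w2/Tg2 (in Kelvin)
Tg1 = 270.15 K, Tg2 = 409.15 K
1/Tg = 0.87/270.15 + 0.13/409.15
Tg = 282.6 K


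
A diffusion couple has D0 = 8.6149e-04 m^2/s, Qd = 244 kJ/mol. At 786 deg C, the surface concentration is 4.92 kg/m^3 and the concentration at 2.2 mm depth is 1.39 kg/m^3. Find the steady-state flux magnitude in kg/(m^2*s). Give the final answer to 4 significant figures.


Step 1: D = D0 * exp(-Qd/(R*T))
T = 786 + 273.15 = 1059.15 K
D = 8.6149e-04 * exp(-244e3 / (8.314 * 1059.15)) = 7.96789e-16 m^2/s
Step 2: J = D * (C1 - C2) / dx
J = 7.96789e-16 * (4.92 - 1.39) / 2.2e-03
J = 1.278e-12 kg/(m^2*s)


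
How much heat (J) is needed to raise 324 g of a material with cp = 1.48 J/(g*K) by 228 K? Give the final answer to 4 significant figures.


Q = m * cp * dT
Q = 324 * 1.48 * 228
Q = 109300 J


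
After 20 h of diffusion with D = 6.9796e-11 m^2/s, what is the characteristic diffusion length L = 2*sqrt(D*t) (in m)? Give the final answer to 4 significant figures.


t = 20 hr = 72000 s
Diffusion length = 2*sqrt(D*t)
= 2*sqrt(6.9796e-11 * 72000)
= 4.483e-03 m


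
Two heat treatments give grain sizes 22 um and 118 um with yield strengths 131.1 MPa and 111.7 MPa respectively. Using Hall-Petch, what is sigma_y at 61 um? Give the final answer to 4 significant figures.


sigma_y = sigma0 + k / sqrt(d)
1/sqrt(d1) = 1/sqrt(2.2e-05) = 213.201;  1/sqrt(d2) = 92.0575
k = (sigma1 - sigma2) / (1/sqrt(d1) - 1/sqrt(d2)) = (131.1 - 111.7) / (213.201 - 92.0575) = 0.160141 MPa*m^0.5
sigma0 = sigma1 - k/sqrt(d1) = 131.1 - 0.160141*213.201 = 96.9578 MPa
sigma_y(d3) = 96.9578 + 0.160141 / sqrt(6.1e-05) = 117.5 MPa


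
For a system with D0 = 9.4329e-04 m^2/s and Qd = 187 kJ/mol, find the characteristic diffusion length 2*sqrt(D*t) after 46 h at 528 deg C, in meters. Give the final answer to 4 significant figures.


Step 1: D = D0 * exp(-Qd/(R*T))
T = 801.15 K
D = 9.4329e-04 * exp(-187e3 / (8.314 * 801.15)) = 6.0518e-16 m^2/s
Step 2: L = 2*sqrt(D*t)
t = 46 h = 165600 s
L = 2*sqrt(6.0518e-16 * 165600) = 2.002e-05 m


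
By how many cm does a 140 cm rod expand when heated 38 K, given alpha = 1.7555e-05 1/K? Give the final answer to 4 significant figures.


dL = L0 * alpha * dT
dL = 140 * 1.7555e-05 * 38
dL = 0.09339 cm


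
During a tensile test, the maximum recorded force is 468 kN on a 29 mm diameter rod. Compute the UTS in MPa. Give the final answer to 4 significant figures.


A0 = pi*(d/2)^2 = pi*(29/2)^2 = 660.52 mm^2
UTS = F_max / A0 = 468*1000 / 660.52
UTS = 708.5 MPa


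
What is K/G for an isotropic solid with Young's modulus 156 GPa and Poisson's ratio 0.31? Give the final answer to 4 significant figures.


G = E / (2*(1+nu))
G = 156 / (2*(1+0.31)) = 59.542 GPa
K = E / (3*(1-2*nu))
K = 156 / (3*(1-2*0.31)) = 136.842 GPa
K/G = 136.842 / 59.542 = 2.298


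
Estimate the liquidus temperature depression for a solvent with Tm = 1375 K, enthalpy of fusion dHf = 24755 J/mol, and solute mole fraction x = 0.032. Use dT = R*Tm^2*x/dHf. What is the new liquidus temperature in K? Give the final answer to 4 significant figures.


dT = R*Tm^2*x / dHf
dT = 8.314 * 1375^2 * 0.032 / 24755
dT = 20.319 K
T_new = 1375 - 20.319 = 1355 K


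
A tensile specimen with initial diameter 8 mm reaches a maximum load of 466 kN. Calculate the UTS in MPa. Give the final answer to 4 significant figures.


A0 = pi*(d/2)^2 = pi*(8/2)^2 = 50.2655 mm^2
UTS = F_max / A0 = 466*1000 / 50.2655
UTS = 9271 MPa


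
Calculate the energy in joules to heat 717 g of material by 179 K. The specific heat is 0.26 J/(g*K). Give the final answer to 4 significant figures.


Q = m * cp * dT
Q = 717 * 0.26 * 179
Q = 33370 J


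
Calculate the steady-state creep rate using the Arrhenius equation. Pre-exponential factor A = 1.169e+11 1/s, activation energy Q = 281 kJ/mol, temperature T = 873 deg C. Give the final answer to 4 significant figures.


rate = A * exp(-Q / (R*T))
T = 873 + 273.15 = 1146.15 K
rate = 1.169e+11 * exp(-281e3 / (8.314 * 1146.15))
rate = 0.01824 1/s


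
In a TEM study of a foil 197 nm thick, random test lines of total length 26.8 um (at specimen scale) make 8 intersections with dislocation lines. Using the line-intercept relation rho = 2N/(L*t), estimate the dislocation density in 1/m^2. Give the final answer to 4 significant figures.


rho = 2N / (L * t)
L = 26.8 um = 2.68e-05 m, t = 197 nm = 1.97e-07 m
rho = 2 * 8 / (2.68e-05 * 1.97e-07)
rho = 3.031e+12 1/m^2


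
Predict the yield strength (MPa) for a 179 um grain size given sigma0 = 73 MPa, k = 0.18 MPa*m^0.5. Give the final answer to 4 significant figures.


sigma_y = sigma0 + k / sqrt(d)
d = 179 um = 1.79e-04 m
sigma_y = 73 + 0.18 / sqrt(1.79e-04)
sigma_y = 86.45 MPa


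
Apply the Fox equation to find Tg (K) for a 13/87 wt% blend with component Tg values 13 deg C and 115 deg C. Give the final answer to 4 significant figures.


1/Tg = w1/Tg1 + w2/Tg2 (in Kelvin)
Tg1 = 286.15 K, Tg2 = 388.15 K
1/Tg = 0.13/286.15 + 0.87/388.15
Tg = 371 K


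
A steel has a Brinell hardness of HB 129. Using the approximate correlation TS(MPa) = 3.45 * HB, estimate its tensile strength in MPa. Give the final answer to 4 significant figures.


TS (MPa) = 3.45 * HB
TS = 3.45 * 129
TS = 445.1 MPa


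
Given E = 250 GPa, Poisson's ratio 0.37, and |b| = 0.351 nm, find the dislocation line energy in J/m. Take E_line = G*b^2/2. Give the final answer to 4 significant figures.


Step 1: G = E / (2*(1+nu))
G = 250 / (2*(1+0.37)) = 91.2409 GPa = 9.12409e+10 Pa
Step 2: E_line = G*b^2/2
b = 0.351 nm = 3.51e-10 m
E_line = 0.5 * 9.12409e+10 * (3.51e-10)^2 = 5.62e-09 J/m


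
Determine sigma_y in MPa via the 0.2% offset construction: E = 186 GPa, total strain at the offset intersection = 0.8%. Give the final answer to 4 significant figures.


Offset strain = 0.002
Elastic strain at yield = total_strain - offset = 8e-03 - 0.002 = 6e-03
sigma_y = E * elastic_strain = 186000 * 6e-03
sigma_y = 1116 MPa


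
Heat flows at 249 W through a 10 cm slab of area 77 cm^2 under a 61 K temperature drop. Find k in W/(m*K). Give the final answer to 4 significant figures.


k = Q*L / (A*dT)
L = 0.1 m, A = 7.7e-03 m^2
k = 249 * 0.1 / (7.7e-03 * 61)
k = 53.01 W/(m*K)


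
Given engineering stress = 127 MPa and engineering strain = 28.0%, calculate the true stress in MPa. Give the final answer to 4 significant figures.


sigma_true = sigma_eng * (1 + epsilon_eng)
sigma_true = 127 * (1 + 0.28)
sigma_true = 162.6 MPa


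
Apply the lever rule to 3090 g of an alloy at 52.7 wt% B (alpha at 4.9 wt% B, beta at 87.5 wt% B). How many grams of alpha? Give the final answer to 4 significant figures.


f_alpha = (C_beta - C0) / (C_beta - C_alpha)
f_alpha = (87.5 - 52.7) / (87.5 - 4.9) = 0.421308
m_alpha = f_alpha * m_total = 0.421308 * 3090 = 1302 g


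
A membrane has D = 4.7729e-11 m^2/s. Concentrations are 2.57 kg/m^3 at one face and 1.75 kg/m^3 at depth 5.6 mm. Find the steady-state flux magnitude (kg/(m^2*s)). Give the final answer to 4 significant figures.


J = -D * (dC/dx) = D * (C1 - C2) / dx
J = 4.7729e-11 * (2.57 - 1.75) / 5.6e-03
J = 6.989e-09 kg/(m^2*s)


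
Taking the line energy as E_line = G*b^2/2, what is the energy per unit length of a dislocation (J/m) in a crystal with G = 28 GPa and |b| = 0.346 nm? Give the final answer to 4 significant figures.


E = G*b^2/2
b = 0.346 nm = 3.46e-10 m
G = 28 GPa = 2.8e+10 Pa
E = 0.5 * 2.8e+10 * (3.46e-10)^2
E = 1.676e-09 J/m


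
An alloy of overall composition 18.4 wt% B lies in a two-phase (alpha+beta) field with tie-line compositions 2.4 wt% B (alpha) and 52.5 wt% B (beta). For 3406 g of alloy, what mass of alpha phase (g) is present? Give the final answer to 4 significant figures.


f_alpha = (C_beta - C0) / (C_beta - C_alpha)
f_alpha = (52.5 - 18.4) / (52.5 - 2.4) = 0.680639
m_alpha = f_alpha * m_total = 0.680639 * 3406 = 2318 g


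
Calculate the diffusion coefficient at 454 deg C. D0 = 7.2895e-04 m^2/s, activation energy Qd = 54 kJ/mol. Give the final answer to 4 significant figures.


D = D0 * exp(-Qd / (R*T))
T = 727.15 K
D = 7.2895e-04 * exp(-54e3 / (8.314 * 727.15))
D = 9.627e-08 m^2/s


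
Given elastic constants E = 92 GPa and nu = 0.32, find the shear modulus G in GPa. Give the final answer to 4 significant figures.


G = E / (2*(1+nu))
G = 92 / (2*(1+0.32))
G = 34.85 GPa


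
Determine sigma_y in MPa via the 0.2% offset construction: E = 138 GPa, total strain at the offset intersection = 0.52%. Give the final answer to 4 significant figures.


Offset strain = 0.002
Elastic strain at yield = total_strain - offset = 5.2e-03 - 0.002 = 3.2e-03
sigma_y = E * elastic_strain = 138000 * 3.2e-03
sigma_y = 441.6 MPa


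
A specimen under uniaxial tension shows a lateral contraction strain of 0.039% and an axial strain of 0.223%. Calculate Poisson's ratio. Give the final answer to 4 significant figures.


nu = -epsilon_lat / epsilon_axial
Lateral strain is contraction (negative), so using magnitudes:
nu = 0.039 / 0.223
nu = 0.1749


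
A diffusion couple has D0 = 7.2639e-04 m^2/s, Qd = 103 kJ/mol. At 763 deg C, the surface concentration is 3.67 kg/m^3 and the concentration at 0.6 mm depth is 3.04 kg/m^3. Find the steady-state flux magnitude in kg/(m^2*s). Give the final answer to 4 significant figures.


Step 1: D = D0 * exp(-Qd/(R*T))
T = 763 + 273.15 = 1036.15 K
D = 7.2639e-04 * exp(-103e3 / (8.314 * 1036.15)) = 4.66146e-09 m^2/s
Step 2: J = D * (C1 - C2) / dx
J = 4.66146e-09 * (3.67 - 3.04) / 6e-04
J = 4.895e-06 kg/(m^2*s)
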